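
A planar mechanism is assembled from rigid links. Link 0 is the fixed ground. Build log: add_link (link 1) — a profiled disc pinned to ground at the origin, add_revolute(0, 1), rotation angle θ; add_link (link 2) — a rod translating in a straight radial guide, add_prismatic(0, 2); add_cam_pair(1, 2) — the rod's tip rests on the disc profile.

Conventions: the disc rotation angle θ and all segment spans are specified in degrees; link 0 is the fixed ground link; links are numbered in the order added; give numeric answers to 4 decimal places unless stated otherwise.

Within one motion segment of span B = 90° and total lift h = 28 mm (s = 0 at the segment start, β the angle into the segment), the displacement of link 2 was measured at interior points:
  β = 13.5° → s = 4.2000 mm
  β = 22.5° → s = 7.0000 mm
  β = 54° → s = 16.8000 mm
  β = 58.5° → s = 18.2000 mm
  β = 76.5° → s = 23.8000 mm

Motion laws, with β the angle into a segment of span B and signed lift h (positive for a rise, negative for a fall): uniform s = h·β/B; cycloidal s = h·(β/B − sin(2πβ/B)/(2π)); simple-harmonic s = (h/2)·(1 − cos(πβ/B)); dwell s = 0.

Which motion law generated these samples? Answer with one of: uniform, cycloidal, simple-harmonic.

candidates at β/B = r: uniform s = h·r (linear in β); cycloidal s = h·(r − sin(2πr)/(2π)); simple-harmonic s = (h/2)(1 − cos(πr))
β=13.5°: printed 4.2000 | uniform 4.2000, cycloidal 0.5947, simple-harmonic 1.5259
β=22.5°: printed 7.0000 | uniform 7.0000, cycloidal 2.5437, simple-harmonic 4.1005
β=54°: printed 16.8000 | uniform 16.8000, cycloidal 19.4194, simple-harmonic 18.3262
β=58.5°: printed 18.2000 | uniform 18.2000, cycloidal 21.8053, simple-harmonic 20.3559
β=76.5°: printed 23.8000 | uniform 23.8000, cycloidal 27.4053, simple-harmonic 26.4741
only one law matches every sample → uniform

uniform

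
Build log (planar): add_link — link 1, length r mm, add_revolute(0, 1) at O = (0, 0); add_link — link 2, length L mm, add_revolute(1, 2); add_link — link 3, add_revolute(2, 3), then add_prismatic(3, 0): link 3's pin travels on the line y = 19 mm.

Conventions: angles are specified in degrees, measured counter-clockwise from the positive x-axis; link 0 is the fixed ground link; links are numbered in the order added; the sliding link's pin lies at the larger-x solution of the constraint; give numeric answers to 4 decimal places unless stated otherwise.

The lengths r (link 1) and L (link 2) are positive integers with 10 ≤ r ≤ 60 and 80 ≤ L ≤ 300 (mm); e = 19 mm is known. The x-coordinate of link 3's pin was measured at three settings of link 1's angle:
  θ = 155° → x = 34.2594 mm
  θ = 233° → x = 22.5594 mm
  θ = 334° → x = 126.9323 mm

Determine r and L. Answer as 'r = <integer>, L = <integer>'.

constraint per measurement: (x − r cos θ)² + (r sin θ − e)² = L²
subtracting the θ₁ and θ₂ equations cancels the r² and L² terms:
r = (x₁² − x₂²) / (2[(x₁cos θ₁ + e sin θ₁) − (x₂cos θ₂ + e sin θ₂)]) = 58.0002 → r = 58
L² = (x₁ − r cos θ₁)² + (r sin θ₁ − e)² = 7569.0049 → L = 87.0000 → L = 87
check at θ₃=334°: x = 126.9323 (printed 126.9323) ✓

r = 58, L = 87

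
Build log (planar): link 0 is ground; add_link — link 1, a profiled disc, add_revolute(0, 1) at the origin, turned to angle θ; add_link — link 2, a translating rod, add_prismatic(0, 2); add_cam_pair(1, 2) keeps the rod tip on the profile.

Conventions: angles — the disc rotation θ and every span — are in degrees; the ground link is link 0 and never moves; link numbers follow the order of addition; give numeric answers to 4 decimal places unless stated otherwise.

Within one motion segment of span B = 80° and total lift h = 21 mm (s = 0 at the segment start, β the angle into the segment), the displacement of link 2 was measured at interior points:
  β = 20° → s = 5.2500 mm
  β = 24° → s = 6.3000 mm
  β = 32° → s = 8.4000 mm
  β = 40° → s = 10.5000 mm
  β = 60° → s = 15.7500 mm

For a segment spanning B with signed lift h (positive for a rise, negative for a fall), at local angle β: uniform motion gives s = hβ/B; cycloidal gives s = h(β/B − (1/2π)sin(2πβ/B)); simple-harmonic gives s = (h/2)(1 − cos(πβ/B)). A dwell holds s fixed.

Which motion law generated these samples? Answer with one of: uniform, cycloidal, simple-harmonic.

candidates at β/B = r: uniform s = h·r (linear in β); cycloidal s = h·(r − sin(2πr)/(2π)); simple-harmonic s = (h/2)(1 − cos(πr))
β=20°: printed 5.2500 | uniform 5.2500, cycloidal 1.9077, simple-harmonic 3.0754
β=24°: printed 6.3000 | uniform 6.3000, cycloidal 3.1213, simple-harmonic 4.3283
β=32°: printed 8.4000 | uniform 8.4000, cycloidal 6.4355, simple-harmonic 7.2553
β=40°: printed 10.5000 | uniform 10.5000, cycloidal 10.5000, simple-harmonic 10.5000
β=60°: printed 15.7500 | uniform 15.7500, cycloidal 19.0923, simple-harmonic 17.9246
only one law matches every sample → uniform

uniform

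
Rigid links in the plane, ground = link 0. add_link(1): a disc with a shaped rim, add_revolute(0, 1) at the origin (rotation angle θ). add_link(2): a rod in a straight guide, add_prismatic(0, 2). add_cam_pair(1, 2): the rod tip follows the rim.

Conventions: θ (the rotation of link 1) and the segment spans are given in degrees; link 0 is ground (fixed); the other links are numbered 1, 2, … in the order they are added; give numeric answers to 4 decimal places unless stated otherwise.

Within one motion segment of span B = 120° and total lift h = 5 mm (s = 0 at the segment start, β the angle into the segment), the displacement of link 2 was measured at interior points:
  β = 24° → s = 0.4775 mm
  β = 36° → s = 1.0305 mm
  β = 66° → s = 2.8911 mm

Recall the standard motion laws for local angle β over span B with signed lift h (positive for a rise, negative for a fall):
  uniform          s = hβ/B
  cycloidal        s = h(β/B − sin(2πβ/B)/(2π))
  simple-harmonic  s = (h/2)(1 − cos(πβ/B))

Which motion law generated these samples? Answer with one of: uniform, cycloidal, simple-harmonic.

candidates at β/B = r: uniform s = h·r (linear in β); cycloidal s = h·(r − sin(2πr)/(2π)); simple-harmonic s = (h/2)(1 − cos(πr))
β=24°: printed 0.4775 | uniform 1.0000, cycloidal 0.2432, simple-harmonic 0.4775
β=36°: printed 1.0305 | uniform 1.5000, cycloidal 0.7432, simple-harmonic 1.0305
β=66°: printed 2.8911 | uniform 2.7500, cycloidal 2.9959, simple-harmonic 2.8911
only one law matches every sample → simple-harmonic

simple-harmonic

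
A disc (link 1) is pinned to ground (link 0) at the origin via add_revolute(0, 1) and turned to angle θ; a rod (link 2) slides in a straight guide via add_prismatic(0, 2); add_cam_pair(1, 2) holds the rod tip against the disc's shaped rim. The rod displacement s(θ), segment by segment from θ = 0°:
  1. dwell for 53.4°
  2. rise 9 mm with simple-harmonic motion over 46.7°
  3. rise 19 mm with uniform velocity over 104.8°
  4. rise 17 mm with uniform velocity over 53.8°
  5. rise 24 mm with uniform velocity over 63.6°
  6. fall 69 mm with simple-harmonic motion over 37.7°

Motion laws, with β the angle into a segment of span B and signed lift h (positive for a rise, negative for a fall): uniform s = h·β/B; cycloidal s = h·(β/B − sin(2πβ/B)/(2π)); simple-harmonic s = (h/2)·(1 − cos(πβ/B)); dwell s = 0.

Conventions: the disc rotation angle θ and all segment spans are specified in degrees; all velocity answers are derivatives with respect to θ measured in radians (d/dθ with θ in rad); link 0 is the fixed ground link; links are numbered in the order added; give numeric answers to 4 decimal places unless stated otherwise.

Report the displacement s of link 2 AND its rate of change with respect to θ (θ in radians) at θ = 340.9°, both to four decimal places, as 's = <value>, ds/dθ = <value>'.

segment 1 (0° to 53.4°, dwell): s unchanged at 0.0000
segment 2 (53.4° to 100.1°, simple-harmonic, h = 9) is passed completely: s = 0.0000 + (9) = 9.0000
segment 3 (100.1° to 204.9°, uniform, h = 19) is passed completely: s = 9.0000 + (19) = 28.0000
segment 4 (204.9° to 258.7°, uniform, h = 17) is passed completely: s = 28.0000 + (17) = 45.0000
segment 5 (258.7° to 322.3°, uniform, h = 24) is passed completely: s = 45.0000 + (24) = 69.0000
θ = 340.9° falls in segment 6 (322.3° to 360°, simple-harmonic, h = -69): β = 340.9 − 322.3 = 18.6°, B = 37.7°; Δs = -69/2·(1 − cos(π·0.4934)) = -33.7813; s = 69.0000 − 33.7813 = 35.2187
velocity in seg [322.3°–360°] (simple-harmonic), θ in radians: β = 18.6° = 0.3246 rad, B = 37.7° = 0.6580 rad; ds/dθ = (πh/(2B)) sin(πβ/B) = (π·(-69)/(2·0.6580)) sin(π·0.4934) = -164.685742 mm/rad

s = 35.2187, ds/dθ = -164.6857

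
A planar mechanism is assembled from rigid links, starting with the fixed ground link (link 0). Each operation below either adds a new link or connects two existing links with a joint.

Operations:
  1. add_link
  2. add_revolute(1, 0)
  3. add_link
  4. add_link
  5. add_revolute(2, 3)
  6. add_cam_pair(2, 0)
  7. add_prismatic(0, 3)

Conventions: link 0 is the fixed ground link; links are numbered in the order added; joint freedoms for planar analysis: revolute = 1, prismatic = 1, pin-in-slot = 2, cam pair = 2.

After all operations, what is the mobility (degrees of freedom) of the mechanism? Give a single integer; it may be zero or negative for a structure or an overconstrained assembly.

(L,J1,J2)=(1,0,0); link0 fixed
link1: (2,0,0)
R 1-0 [J1]: (2,1,0)
link2: (3,1,0)
link3: (4,1,0)
R 2-3 [J1]: (4,2,0)
C 2-0 [J2]: (4,2,1)
P 0-3 [J1]: (4,3,1)
Grübler: 3·3 − 2·3 − 1 = 2

M = 2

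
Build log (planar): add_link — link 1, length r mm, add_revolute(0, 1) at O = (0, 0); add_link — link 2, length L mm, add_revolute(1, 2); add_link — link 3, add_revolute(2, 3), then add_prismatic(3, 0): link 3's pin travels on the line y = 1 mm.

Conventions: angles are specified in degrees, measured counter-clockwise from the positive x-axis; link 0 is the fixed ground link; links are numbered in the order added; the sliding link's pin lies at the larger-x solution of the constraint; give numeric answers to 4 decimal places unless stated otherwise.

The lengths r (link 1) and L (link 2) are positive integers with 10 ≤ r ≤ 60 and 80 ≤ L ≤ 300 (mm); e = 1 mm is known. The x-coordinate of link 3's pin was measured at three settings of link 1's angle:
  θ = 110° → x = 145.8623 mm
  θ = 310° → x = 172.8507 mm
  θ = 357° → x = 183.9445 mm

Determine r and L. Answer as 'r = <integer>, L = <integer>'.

constraint per measurement: (x − r cos θ)² + (r sin θ − e)² = L²
subtracting the θ₁ and θ₂ equations cancels the r² and L² terms:
r = (x₁² − x₂²) / (2[(x₁cos θ₁ + e sin θ₁) − (x₂cos θ₂ + e sin θ₂)]) = 26.9999 → r = 27
L² = (x₁ − r cos θ₁)² + (r sin θ₁ − e)² = 24649.0108 → L = 157.0000 → L = 157
check at θ₃=357°: x = 183.9445 (printed 183.9445) ✓

r = 27, L = 157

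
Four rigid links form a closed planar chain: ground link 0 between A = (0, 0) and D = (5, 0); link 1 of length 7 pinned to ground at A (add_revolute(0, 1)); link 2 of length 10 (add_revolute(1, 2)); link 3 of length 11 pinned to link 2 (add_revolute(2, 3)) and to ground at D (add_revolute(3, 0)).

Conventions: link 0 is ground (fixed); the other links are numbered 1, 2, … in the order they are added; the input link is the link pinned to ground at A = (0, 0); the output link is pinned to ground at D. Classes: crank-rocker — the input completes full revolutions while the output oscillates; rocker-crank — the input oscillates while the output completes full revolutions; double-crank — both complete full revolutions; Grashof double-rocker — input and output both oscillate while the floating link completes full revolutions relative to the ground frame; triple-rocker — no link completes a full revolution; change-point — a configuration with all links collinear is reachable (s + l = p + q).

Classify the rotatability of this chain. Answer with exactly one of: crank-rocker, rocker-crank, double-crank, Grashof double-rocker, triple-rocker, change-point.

lengths: ground=5, input=7, coupler=10, output=11
sorted: s=5 (shortest), l=11 (longest), p+q=17
s + l = 16 vs p + q = 17
s + l < p + q (Grashof) with shortest = ground link → double-crank

double-crank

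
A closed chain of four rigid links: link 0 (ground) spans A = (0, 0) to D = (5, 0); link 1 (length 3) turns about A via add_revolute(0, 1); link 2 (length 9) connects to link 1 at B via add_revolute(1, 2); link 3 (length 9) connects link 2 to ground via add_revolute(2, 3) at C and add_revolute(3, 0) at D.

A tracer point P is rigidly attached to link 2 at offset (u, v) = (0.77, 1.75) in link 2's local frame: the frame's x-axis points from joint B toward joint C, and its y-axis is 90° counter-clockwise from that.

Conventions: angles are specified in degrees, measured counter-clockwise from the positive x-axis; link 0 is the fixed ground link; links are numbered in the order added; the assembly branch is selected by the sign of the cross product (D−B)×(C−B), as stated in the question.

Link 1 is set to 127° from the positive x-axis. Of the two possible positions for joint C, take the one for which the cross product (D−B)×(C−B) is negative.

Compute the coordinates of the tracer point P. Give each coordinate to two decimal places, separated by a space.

A=(0,0), D=(5.00,0)
B = A + 3.00·(cos127°, sin127°) = (-1.8054, 2.3959)
|BD| = 7.2149
circle(B,9.00) ∩ circle(D,9.00): a=3.6074, h=8.2454
  candidates: C₊=(4.3354,8.9754) cross=59.489; C₋=(-1.1408,-6.5795) cross=-59.489
  branch - wants cross < 0 → take C=(-1.1408,-6.5795) (cross=-59.489)
ex = (C−B)/|BC| = (0.0738,-0.9973); ey = (0.9973,0.0738)
P = B + 0.77·ex + 1.75·ey = (-0.0034,1.7572)

-0.00 1.76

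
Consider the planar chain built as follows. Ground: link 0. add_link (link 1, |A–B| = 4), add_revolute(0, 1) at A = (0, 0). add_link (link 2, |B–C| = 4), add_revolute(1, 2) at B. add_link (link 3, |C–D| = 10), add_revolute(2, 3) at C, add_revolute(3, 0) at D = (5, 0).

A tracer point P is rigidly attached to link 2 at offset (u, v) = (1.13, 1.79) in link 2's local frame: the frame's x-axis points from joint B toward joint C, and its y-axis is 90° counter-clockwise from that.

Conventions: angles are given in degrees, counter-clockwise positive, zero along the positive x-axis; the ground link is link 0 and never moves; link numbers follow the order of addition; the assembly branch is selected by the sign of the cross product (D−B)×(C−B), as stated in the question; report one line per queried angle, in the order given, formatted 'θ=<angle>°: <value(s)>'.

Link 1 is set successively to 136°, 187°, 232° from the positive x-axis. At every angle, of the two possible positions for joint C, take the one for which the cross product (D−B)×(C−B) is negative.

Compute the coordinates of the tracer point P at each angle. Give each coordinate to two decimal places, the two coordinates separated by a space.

A=(0,0), D=(5.00,0)
θ=136°: B = A + 4.00·(cos136°, sin136°) = (-2.8774, 2.7786)
θ=136°: |BD| = 8.3531
θ=136°: circle(B,4.00) ∩ circle(D,10.00): a=-0.8516, h=3.9083
θ=136°:   candidates: C₊=(-2.3803,6.7476) cross=32.646; C₋=(-4.9805,-0.6238) cross=-32.646
θ=136°:   branch - wants cross < 0 → take C=(-4.9805,-0.6238) (cross=-32.646)
θ=136°: ex = (C−B)/|BC| = (-0.5258,-0.8506); ey = (0.8506,-0.5258)
θ=136°: P = B + 1.13·ex + 1.79·ey = (-1.9489,0.8763)
θ=187°: B = A + 4.00·(cos187°, sin187°) = (-3.9702, -0.4875)
θ=187°: |BD| = 8.9834
θ=187°: circle(B,4.00) ∩ circle(D,10.00): a=-0.1836, h=3.9958
θ=187°:   candidates: C₊=(-4.3703,3.4925) cross=35.896; C₋=(-3.9367,-4.4873) cross=-35.896
θ=187°:   branch - wants cross < 0 → take C=(-3.9367,-4.4873) (cross=-35.896)
θ=187°: ex = (C−B)/|BC| = (0.0084,-1.0000); ey = (1.0000,0.0084)
θ=187°: P = B + 1.13·ex + 1.79·ey = (-2.1708,-1.6024)
θ=232°: B = A + 4.00·(cos232°, sin232°) = (-2.4626, -3.1520)
θ=232°: |BD| = 8.1010
θ=232°: circle(B,4.00) ∩ circle(D,10.00): a=-1.1340, h=3.8359
θ=232°:   candidates: C₊=(-4.9998,-0.0597) cross=31.075; C₋=(-2.0148,-7.1269) cross=-31.075
θ=232°:   branch - wants cross < 0 → take C=(-2.0148,-7.1269) (cross=-31.075)
θ=232°: ex = (C−B)/|BC| = (0.1120,-0.9937); ey = (0.9937,0.1120)
θ=232°: P = B + 1.13·ex + 1.79·ey = (-0.5574,-4.0745)

θ=136°: -1.95 0.88
θ=187°: -2.17 -1.60
θ=232°: -0.56 -4.07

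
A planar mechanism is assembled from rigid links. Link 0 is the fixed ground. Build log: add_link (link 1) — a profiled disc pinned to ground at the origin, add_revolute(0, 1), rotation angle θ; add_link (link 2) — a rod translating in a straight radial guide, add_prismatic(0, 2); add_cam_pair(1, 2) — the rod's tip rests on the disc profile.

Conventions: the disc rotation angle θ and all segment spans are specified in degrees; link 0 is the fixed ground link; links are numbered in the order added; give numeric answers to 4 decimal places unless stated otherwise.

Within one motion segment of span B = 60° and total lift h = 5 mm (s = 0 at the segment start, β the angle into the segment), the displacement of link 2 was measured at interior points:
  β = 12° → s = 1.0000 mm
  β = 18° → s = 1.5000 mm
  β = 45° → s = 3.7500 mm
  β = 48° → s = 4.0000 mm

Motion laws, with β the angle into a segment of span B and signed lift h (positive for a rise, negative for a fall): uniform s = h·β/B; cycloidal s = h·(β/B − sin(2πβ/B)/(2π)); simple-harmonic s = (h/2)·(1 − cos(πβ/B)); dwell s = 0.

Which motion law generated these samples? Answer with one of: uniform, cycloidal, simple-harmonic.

candidates at β/B = r: uniform s = h·r (linear in β); cycloidal s = h·(r − sin(2πr)/(2π)); simple-harmonic s = (h/2)(1 − cos(πr))
β=12°: printed 1.0000 | uniform 1.0000, cycloidal 0.2432, simple-harmonic 0.4775
β=18°: printed 1.5000 | uniform 1.5000, cycloidal 0.7432, simple-harmonic 1.0305
β=45°: printed 3.7500 | uniform 3.7500, cycloidal 4.5458, simple-harmonic 4.2678
β=48°: printed 4.0000 | uniform 4.0000, cycloidal 4.7568, simple-harmonic 4.5225
only one law matches every sample → uniform

uniform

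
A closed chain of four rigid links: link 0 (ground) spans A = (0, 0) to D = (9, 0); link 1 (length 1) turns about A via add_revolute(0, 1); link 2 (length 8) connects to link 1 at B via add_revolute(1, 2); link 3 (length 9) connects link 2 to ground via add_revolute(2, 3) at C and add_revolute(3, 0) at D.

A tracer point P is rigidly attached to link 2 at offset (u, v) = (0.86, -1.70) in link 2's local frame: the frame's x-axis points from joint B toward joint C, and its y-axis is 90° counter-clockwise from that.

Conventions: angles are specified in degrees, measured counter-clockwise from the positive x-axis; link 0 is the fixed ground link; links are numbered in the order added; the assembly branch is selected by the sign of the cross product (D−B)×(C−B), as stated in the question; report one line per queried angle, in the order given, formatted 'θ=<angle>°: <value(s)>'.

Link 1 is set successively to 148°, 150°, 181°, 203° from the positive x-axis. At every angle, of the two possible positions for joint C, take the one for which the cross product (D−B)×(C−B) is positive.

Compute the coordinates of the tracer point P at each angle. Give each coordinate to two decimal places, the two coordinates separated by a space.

A=(0,0), D=(9.00,0)
θ=148°: B = A + 1.00·(cos148°, sin148°) = (-0.8480, 0.5299)
θ=148°: |BD| = 9.8623
θ=148°: circle(B,8.00) ∩ circle(D,9.00): a=4.0693, h=6.8877
θ=148°:   candidates: C₊=(3.5854,7.1891) cross=67.929; C₋=(2.8453,-6.5665) cross=-67.929
θ=148°:   branch + wants cross > 0 → take C=(3.5854,7.1891) (cross=67.929)
θ=148°: ex = (C−B)/|BC| = (0.5542,0.8324); ey = (-0.8324,0.5542)
θ=148°: P = B + 0.86·ex + -1.70·ey = (1.0436,0.3037)
θ=150°: B = A + 1.00·(cos150°, sin150°) = (-0.8660, 0.5000)
θ=150°: |BD| = 9.8787
θ=150°: circle(B,8.00) ∩ circle(D,9.00): a=4.0789, h=6.8820
θ=150°:   candidates: C₊=(3.5560,7.1668) cross=67.986; C₋=(2.8593,-6.5797) cross=-67.986
θ=150°:   branch + wants cross > 0 → take C=(3.5560,7.1668) (cross=67.986)
θ=150°: ex = (C−B)/|BC| = (0.5528,0.8333); ey = (-0.8333,0.5528)
θ=150°: P = B + 0.86·ex + -1.70·ey = (1.0260,0.2770)
θ=181°: B = A + 1.00·(cos181°, sin181°) = (-0.9998, -0.0175)
θ=181°: |BD| = 9.9999
θ=181°: circle(B,8.00) ∩ circle(D,9.00): a=4.1499, h=6.8395
θ=181°:   candidates: C₊=(3.1381,6.8292) cross=68.394; C₋=(3.1620,-6.8497) cross=-68.394
θ=181°:   branch + wants cross > 0 → take C=(3.1381,6.8292) (cross=68.394)
θ=181°: ex = (C−B)/|BC| = (0.5172,0.8558); ey = (-0.8558,0.5172)
θ=181°: P = B + 0.86·ex + -1.70·ey = (0.8999,-0.1608)
θ=203°: B = A + 1.00·(cos203°, sin203°) = (-0.9205, -0.3907)
θ=203°: |BD| = 9.9282
θ=203°: circle(B,8.00) ∩ circle(D,9.00): a=4.1080, h=6.8647
θ=203°:   candidates: C₊=(2.9141,6.6304) cross=68.155; C₋=(3.4544,-7.0885) cross=-68.155
θ=203°:   branch + wants cross > 0 → take C=(2.9141,6.6304) (cross=68.155)
θ=203°: ex = (C−B)/|BC| = (0.4793,0.8776); ey = (-0.8776,0.4793)
θ=203°: P = B + 0.86·ex + -1.70·ey = (0.9837,-0.4508)

θ=148°: 1.04 0.30
θ=150°: 1.03 0.28
θ=181°: 0.90 -0.16
θ=203°: 0.98 -0.45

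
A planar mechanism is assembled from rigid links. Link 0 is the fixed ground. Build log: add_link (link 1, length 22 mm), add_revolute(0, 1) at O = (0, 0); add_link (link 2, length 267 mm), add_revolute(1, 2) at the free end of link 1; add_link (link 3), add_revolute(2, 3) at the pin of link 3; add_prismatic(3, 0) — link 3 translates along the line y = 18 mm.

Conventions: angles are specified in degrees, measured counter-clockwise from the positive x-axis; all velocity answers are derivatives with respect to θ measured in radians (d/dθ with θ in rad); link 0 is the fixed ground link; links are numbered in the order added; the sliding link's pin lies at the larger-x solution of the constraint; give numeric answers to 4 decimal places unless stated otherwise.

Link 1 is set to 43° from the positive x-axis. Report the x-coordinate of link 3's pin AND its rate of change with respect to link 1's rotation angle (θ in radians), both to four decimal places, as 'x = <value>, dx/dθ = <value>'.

geometry: r = 22 mm, L = 267 mm, e = 18 mm
crank pin P = (r cos θ, r sin θ) = (16.089781, 15.003964)
h = r sin θ − e = 15.003964 − 18 = -2.996036
x = r cos θ + √(L² − h²) = 16.089781 + 266.983190 = 283.072971
dx/dθ = −r sin θ − h·r cos θ/√(L² − h²) (θ in radians; h = -2.996036) = -14.823407

x = 283.0730, dx/dθ = -14.8234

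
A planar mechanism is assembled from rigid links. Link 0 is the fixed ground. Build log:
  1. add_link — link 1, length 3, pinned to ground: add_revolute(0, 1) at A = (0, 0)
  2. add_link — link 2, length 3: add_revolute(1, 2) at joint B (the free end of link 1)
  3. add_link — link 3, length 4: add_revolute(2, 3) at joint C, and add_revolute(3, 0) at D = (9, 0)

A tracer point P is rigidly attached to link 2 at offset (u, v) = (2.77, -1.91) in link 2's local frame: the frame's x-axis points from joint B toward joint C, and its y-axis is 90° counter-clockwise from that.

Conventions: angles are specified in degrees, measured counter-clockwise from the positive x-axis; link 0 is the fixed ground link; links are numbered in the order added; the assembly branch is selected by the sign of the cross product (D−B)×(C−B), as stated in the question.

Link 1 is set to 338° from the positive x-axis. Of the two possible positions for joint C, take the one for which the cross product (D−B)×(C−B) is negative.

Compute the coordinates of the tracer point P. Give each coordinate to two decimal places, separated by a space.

A=(0,0), D=(9.00,0)
B = A + 3.00·(cos338°, sin338°) = (2.7816, -1.1238)
|BD| = 6.3192
circle(B,3.00) ∩ circle(D,4.00): a=2.6057, h=1.4867
  candidates: C₊=(5.0813,0.8026) cross=9.395; C₋=(5.6101,-2.1234) cross=-9.395
  branch - wants cross < 0 → take C=(5.6101,-2.1234) (cross=-9.395)
ex = (C−B)/|BC| = (0.9429,-0.3332); ey = (0.3332,0.9429)
P = B + 2.77·ex + -1.91·ey = (4.7569,-3.8476)

4.76 -3.85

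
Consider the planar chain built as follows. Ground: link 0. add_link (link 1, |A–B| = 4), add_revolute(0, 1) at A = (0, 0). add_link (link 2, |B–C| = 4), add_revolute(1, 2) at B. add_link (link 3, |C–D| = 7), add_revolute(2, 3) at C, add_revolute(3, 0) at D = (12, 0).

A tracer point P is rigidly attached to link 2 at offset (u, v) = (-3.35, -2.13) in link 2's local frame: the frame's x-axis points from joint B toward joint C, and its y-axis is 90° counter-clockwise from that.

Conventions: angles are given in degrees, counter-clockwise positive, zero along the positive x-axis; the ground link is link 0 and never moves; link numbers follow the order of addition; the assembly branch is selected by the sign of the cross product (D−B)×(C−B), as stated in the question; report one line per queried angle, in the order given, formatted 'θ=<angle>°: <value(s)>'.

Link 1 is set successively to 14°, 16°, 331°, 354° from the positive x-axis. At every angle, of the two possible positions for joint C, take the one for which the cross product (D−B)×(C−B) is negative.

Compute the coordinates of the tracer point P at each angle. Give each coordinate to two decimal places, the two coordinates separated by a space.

A=(0,0), D=(12.00,0)
θ=14°: B = A + 4.00·(cos14°, sin14°) = (3.8812, 0.9677)
θ=14°: |BD| = 8.1763
θ=14°: circle(B,4.00) ∩ circle(D,7.00): a=2.0701, h=3.4227
θ=14°:   candidates: C₊=(6.3418,4.1213) cross=27.985; C₋=(5.5317,-2.6759) cross=-27.985
θ=14°:   branch - wants cross < 0 → take C=(5.5317,-2.6759) (cross=-27.985)
θ=14°: ex = (C−B)/|BC| = (0.4126,-0.9109); ey = (0.9109,0.4126)
θ=14°: P = B + -3.35·ex + -2.13·ey = (0.5587,3.1403)
θ=16°: B = A + 4.00·(cos16°, sin16°) = (3.8450, 1.1025)
θ=16°: |BD| = 8.2291
θ=16°: circle(B,4.00) ∩ circle(D,7.00): a=2.1095, h=3.3985
θ=16°:   candidates: C₊=(6.3909,4.1878) cross=27.967; C₋=(5.4802,-2.5480) cross=-27.967
θ=16°:   branch - wants cross < 0 → take C=(5.4802,-2.5480) (cross=-27.967)
θ=16°: ex = (C−B)/|BC| = (0.4088,-0.9126); ey = (0.9126,0.4088)
θ=16°: P = B + -3.35·ex + -2.13·ey = (0.5317,3.2891)
θ=331°: B = A + 4.00·(cos331°, sin331°) = (3.4985, -1.9392)
θ=331°: |BD| = 8.7199
θ=331°: circle(B,4.00) ∩ circle(D,7.00): a=2.4677, h=3.1481
θ=331°:   candidates: C₊=(5.2043,1.6788) cross=27.451; C₋=(6.6045,-4.4597) cross=-27.451
θ=331°:   branch - wants cross < 0 → take C=(6.6045,-4.4597) (cross=-27.451)
θ=331°: ex = (C−B)/|BC| = (0.7765,-0.6301); ey = (0.6301,0.7765)
θ=331°: P = B + -3.35·ex + -2.13·ey = (-0.4450,-1.4823)
θ=354°: B = A + 4.00·(cos354°, sin354°) = (3.9781, -0.4181)
θ=354°: |BD| = 8.0328
θ=354°: circle(B,4.00) ∩ circle(D,7.00): a=1.9623, h=3.4856
θ=354°:   candidates: C₊=(5.7563,3.1649) cross=27.999; C₋=(6.1192,-3.7968) cross=-27.999
θ=354°:   branch - wants cross < 0 → take C=(6.1192,-3.7968) (cross=-27.999)
θ=354°: ex = (C−B)/|BC| = (0.5353,-0.8447); ey = (0.8447,0.5353)
θ=354°: P = B + -3.35·ex + -2.13·ey = (0.3858,1.2714)

θ=14°: 0.56 3.14
θ=16°: 0.53 3.29
θ=331°: -0.44 -1.48
θ=354°: 0.39 1.27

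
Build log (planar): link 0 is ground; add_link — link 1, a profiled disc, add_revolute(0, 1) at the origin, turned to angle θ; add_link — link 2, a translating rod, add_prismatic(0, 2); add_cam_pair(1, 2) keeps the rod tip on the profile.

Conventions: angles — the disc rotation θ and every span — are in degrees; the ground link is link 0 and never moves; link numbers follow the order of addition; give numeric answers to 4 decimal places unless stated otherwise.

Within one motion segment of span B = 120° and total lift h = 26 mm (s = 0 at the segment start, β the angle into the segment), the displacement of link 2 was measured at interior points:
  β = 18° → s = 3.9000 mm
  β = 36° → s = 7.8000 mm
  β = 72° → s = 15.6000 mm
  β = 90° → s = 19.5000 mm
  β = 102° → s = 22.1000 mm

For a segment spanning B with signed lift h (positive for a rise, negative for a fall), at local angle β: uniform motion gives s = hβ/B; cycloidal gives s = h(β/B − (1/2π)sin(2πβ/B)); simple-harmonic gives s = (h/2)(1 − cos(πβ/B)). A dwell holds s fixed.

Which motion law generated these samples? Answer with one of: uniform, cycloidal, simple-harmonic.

candidates at β/B = r: uniform s = h·r (linear in β); cycloidal s = h·(r − sin(2πr)/(2π)); simple-harmonic s = (h/2)(1 − cos(πr))
β=18°: printed 3.9000 | uniform 3.9000, cycloidal 0.5523, simple-harmonic 1.4169
β=36°: printed 7.8000 | uniform 7.8000, cycloidal 3.8645, simple-harmonic 5.3588
β=72°: printed 15.6000 | uniform 15.6000, cycloidal 18.0323, simple-harmonic 17.0172
β=90°: printed 19.5000 | uniform 19.5000, cycloidal 23.6380, simple-harmonic 22.1924
β=102°: printed 22.1000 | uniform 22.1000, cycloidal 25.4477, simple-harmonic 24.5831
only one law matches every sample → uniform

uniform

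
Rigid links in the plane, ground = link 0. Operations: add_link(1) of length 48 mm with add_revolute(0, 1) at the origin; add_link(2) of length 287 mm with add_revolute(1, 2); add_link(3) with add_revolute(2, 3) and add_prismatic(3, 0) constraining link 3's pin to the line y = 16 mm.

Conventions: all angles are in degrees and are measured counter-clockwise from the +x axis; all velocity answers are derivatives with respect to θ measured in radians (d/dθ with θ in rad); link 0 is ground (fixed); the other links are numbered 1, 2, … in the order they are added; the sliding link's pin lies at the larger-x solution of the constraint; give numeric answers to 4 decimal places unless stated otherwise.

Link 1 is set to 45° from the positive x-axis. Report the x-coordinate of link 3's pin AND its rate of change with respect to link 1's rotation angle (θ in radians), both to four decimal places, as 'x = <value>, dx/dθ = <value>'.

geometry: r = 48 mm, L = 287 mm, e = 16 mm
crank pin P = (r cos θ, r sin θ) = (33.941125, 33.941125)
h = r sin θ − e = 33.941125 − 16 = 17.941125
x = r cos θ + √(L² − h²) = 33.941125 + 286.438678 = 320.379803
dx/dθ = −r sin θ − h·r cos θ/√(L² − h²) (θ in radians; h = 17.941125) = -36.067033

x = 320.3798, dx/dθ = -36.0670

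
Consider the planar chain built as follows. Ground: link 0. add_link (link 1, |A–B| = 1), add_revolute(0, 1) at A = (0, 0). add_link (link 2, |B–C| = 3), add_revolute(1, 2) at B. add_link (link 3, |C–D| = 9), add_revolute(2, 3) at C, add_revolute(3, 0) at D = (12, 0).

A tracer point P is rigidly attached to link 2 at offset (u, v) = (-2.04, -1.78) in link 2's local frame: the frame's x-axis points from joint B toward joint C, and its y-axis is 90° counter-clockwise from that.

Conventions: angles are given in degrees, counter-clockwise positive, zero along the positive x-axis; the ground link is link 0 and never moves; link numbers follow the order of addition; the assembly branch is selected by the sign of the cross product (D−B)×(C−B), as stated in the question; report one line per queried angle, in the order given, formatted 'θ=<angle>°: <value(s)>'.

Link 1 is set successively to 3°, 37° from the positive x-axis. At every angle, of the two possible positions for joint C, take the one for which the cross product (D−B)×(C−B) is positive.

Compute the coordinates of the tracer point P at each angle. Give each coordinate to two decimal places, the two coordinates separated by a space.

A=(0,0), D=(12.00,0)
θ=3°: B = A + 1.00·(cos3°, sin3°) = (0.9986, 0.0523)
θ=3°: |BD| = 11.0015
θ=3°: circle(B,3.00) ∩ circle(D,9.00): a=2.2285, h=2.0085
θ=3°:   candidates: C₊=(3.2366,2.0502) cross=22.096; C₋=(3.2175,-1.9667) cross=-22.096
θ=3°:   branch + wants cross > 0 → take C=(3.2366,2.0502) (cross=22.096)
θ=3°: ex = (C−B)/|BC| = (0.7460,0.6659); ey = (-0.6659,0.7460)
θ=3°: P = B + -2.04·ex + -1.78·ey = (0.6622,-2.6341)
θ=37°: B = A + 1.00·(cos37°, sin37°) = (0.7986, 0.6018)
θ=37°: |BD| = 11.2175
θ=37°: circle(B,3.00) ∩ circle(D,9.00): a=2.3995, h=1.8007
θ=37°:   candidates: C₊=(3.2913,2.2712) cross=20.199; C₋=(3.0981,-1.3250) cross=-20.199
θ=37°:   branch + wants cross > 0 → take C=(3.2913,2.2712) (cross=20.199)
θ=37°: ex = (C−B)/|BC| = (0.8309,0.5564); ey = (-0.5564,0.8309)
θ=37°: P = B + -2.04·ex + -1.78·ey = (0.0941,-2.0123)

θ=3°: 0.66 -2.63
θ=37°: 0.09 -2.01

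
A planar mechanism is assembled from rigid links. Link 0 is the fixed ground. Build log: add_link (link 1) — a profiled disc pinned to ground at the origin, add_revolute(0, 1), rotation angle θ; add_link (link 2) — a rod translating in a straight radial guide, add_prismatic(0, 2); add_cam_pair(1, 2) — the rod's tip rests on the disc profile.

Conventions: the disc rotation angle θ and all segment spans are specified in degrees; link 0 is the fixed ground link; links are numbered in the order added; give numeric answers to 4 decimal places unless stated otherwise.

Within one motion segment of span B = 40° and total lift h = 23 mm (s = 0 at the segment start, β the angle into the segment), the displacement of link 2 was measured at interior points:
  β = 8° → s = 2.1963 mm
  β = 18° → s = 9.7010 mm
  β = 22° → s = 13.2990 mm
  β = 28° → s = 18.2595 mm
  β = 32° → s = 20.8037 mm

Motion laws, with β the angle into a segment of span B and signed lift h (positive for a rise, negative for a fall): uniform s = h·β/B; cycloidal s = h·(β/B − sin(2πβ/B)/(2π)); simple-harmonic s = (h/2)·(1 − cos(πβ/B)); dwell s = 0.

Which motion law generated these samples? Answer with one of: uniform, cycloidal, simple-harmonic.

candidates at β/B = r: uniform s = h·r (linear in β); cycloidal s = h·(r − sin(2πr)/(2π)); simple-harmonic s = (h/2)(1 − cos(πr))
β=8°: printed 2.1963 | uniform 4.6000, cycloidal 1.1186, simple-harmonic 2.1963
β=18°: printed 9.7010 | uniform 10.3500, cycloidal 9.2188, simple-harmonic 9.7010
β=22°: printed 13.2990 | uniform 12.6500, cycloidal 13.7812, simple-harmonic 13.2990
β=28°: printed 18.2595 | uniform 16.1000, cycloidal 19.5814, simple-harmonic 18.2595
β=32°: printed 20.8037 | uniform 18.4000, cycloidal 21.8814, simple-harmonic 20.8037
only one law matches every sample → simple-harmonic

simple-harmonic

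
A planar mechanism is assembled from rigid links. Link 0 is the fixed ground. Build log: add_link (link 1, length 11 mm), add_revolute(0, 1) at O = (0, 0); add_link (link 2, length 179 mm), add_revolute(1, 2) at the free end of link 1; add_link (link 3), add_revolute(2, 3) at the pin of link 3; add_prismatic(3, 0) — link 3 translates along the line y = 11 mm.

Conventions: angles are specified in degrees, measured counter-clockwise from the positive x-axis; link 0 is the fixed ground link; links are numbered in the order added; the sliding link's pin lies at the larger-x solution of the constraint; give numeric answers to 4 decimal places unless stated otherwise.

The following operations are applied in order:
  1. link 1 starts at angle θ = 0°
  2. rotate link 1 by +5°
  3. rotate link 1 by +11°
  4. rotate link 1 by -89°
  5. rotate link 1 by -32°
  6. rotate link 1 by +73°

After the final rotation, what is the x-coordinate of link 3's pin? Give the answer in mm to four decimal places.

geometry: r = 11 mm, L = 179 mm, e = 11 mm; θ starts at 0°
rotate link 1 by +5°: θ ← 0° +5° = 5°
rotate link 1 by +11°: θ ← 5° +11° = 16°
rotate link 1 by -89°: θ ← 16° -89° = -73°
rotate link 1 by -32°: θ ← -73° -32° = -105°
rotate link 1 by +73°: θ ← -105° +73° = -32°
crank pin P = (r cos θ, r sin θ) = (9.328529, -5.829112)
h = r sin θ − e = -5.829112 − 11 = -16.829112
x = r cos θ + √(L² − h²) = 9.328529 + 178.207129 = 187.535659

187.5357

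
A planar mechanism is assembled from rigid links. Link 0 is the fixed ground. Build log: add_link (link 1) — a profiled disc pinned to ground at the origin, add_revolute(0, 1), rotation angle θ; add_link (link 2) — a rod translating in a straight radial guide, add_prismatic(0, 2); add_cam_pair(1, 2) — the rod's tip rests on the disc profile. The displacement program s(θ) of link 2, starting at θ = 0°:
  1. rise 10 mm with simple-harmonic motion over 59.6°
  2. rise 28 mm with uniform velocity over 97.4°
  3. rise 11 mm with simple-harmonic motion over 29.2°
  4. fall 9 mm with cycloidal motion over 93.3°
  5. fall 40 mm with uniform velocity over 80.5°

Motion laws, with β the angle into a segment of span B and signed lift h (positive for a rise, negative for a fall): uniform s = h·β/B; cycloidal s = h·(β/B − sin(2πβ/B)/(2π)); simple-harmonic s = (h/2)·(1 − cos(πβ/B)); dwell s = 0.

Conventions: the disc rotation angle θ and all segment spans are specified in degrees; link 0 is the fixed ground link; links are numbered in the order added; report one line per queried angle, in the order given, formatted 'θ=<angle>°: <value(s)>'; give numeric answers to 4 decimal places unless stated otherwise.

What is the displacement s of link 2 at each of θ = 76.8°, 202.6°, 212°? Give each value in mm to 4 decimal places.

seg 1 [0°–59.6°] simple-harmonic, h=10: full span → s += 10 → s = 10.0000
seg 2 [59.6°–157°] uniform, h=28: θ=76.8° here. β=17.2, B=97.4. 28·17.2/97.4 = 4.9446 → s = 14.9446
seg 2 [59.6°–157°] uniform, h=28: full span → s += 28 → s = 38.0000
seg 3 [157°–186.2°] simple-harmonic, h=11: full span → s += 11 → s = 49.0000
seg 4 [186.2°–279.5°] cycloidal, h=-9: θ=202.6° here. β=16.4, B=93.3. -9·(0.1758 − sin(2π·0.1758)/(2π)) = -0.3026 → s = 48.6974
seg 4 [186.2°–279.5°] cycloidal, h=-9: θ=212° here. β=25.8, B=93.3. -9·(0.2765 − sin(2π·0.2765)/(2π)) = -1.0762 → s = 47.9238

θ=76.8°: 14.9446
θ=202.6°: 48.6974
θ=212°: 47.9238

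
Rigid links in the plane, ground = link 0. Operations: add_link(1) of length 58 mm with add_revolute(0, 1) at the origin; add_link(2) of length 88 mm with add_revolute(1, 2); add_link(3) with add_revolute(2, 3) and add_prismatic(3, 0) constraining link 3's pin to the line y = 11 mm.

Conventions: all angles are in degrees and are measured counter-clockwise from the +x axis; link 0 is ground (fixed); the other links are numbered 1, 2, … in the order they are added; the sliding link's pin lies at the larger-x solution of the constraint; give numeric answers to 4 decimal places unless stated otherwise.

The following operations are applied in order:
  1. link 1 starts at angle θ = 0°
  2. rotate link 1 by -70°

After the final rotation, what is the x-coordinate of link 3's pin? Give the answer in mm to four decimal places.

geometry: r = 58 mm, L = 88 mm, e = 11 mm; θ starts at 0°
rotate link 1 by -70°: θ ← 0° -70° = -70°
crank pin P = (r cos θ, r sin θ) = (19.837168, -54.502172)
h = r sin θ − e = -54.502172 − 11 = -65.502172
x = r cos θ + √(L² − h²) = 19.837168 + 58.766193 = 78.603362

78.6034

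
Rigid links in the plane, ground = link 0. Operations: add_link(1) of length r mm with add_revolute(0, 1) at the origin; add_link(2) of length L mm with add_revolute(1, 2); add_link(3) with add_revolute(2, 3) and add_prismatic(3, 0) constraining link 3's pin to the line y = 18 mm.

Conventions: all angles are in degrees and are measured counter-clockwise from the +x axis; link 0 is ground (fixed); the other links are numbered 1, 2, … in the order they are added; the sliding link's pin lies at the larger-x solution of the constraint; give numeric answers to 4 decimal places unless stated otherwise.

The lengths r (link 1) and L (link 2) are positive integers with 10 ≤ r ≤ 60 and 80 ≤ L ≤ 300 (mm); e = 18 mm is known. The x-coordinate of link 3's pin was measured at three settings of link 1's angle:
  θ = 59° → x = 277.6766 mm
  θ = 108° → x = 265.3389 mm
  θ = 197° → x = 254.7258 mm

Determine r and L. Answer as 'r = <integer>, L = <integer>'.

constraint per measurement: (x − r cos θ)² + (r sin θ − e)² = L²
subtracting the θ₁ and θ₂ equations cancels the r² and L² terms:
r = (x₁² − x₂²) / (2[(x₁cos θ₁ + e sin θ₁) − (x₂cos θ₂ + e sin θ₂)]) = 15.0000 → r = 15
L² = (x₁ − r cos θ₁)² + (r sin θ₁ − e)² = 72900.0032 → L = 270.0000 → L = 270
check at θ₃=197°: x = 254.7258 (printed 254.7258) ✓

r = 15, L = 270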